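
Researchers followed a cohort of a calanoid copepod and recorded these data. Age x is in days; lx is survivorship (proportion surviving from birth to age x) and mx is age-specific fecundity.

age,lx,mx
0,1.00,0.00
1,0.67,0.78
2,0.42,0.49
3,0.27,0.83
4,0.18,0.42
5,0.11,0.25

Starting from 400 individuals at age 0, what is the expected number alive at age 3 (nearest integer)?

Expected survivors = N0 · l_3 = 400 × 0.27 = 108 → 108

108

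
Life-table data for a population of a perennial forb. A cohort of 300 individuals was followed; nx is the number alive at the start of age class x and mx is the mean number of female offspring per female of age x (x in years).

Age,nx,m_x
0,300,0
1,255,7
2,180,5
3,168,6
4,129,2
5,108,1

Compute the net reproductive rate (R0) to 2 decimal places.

lx = nx/n0 = nx/300: 1, 0.85, 0.6, 0.56, 0.43, 0.36
lx·mx by age: 0, 5.95, 3, 3.36, 0.86, 0.36
R0 = Σ lx·mx = 13.53 → 13.53

13.53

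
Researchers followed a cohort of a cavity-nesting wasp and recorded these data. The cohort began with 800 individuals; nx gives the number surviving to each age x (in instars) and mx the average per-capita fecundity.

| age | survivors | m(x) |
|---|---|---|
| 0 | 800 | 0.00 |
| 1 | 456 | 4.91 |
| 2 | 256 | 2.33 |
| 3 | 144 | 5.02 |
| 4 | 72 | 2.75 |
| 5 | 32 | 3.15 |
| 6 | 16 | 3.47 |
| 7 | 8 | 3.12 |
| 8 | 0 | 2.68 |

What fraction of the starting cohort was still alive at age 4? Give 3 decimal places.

l_4 = n_4/n_0 = 72/800 = 0.09 → 0.090

0.090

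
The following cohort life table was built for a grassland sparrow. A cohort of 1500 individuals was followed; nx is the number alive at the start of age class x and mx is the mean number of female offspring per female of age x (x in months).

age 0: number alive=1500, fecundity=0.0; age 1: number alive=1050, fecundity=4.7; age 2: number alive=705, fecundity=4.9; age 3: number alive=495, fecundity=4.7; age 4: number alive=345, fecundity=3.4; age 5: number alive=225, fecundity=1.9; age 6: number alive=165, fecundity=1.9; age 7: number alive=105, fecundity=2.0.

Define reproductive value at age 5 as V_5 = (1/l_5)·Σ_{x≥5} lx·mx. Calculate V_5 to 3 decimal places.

4.227

lx = nx/n0 = nx/1500: 1, 0.7, 0.47, 0.33, 0.23, 0.15, 0.11, 0.07
lx·mx for x ≥ 5: 0.285, 0.209, 0.14 → sum = 0.634
V_5 = 0.634 / l_5 = 0.634 / 0.15 = 4.226667… → 4.227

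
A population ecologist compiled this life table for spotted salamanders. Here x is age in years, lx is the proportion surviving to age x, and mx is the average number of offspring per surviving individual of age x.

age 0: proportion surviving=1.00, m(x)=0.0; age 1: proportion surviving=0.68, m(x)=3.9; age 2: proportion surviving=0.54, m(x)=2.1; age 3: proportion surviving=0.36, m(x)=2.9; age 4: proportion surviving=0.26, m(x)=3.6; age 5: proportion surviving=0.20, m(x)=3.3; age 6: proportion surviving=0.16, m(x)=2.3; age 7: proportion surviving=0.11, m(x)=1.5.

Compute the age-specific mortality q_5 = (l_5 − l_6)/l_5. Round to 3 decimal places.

0.200

q_5 = (l_5 − l_6) / l_5 = (0.2 − 0.16) / 0.2
     = 0.04 / 0.2 = 0.2 → 0.200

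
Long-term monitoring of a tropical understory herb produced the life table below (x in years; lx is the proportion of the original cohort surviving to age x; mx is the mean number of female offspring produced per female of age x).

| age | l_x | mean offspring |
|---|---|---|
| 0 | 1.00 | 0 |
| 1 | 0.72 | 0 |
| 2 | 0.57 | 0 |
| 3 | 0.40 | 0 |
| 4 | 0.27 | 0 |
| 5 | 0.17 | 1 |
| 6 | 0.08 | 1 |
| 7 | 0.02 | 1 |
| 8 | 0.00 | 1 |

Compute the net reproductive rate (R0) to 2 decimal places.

0.27

lx·mx by age: 0, 0, 0, 0, 0, 0.17, 0.08, 0.02, 0
R0 = Σ lx·mx = 0.27 → 0.27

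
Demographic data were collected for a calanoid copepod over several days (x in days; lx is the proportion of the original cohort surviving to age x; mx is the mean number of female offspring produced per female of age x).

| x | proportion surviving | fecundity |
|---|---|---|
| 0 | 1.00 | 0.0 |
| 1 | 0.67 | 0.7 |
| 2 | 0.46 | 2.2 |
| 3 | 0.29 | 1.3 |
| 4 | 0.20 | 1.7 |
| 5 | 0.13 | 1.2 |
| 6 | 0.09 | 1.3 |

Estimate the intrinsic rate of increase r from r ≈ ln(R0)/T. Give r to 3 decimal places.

0.346

R0 = Σ lx·mx = 0 + 0.469 + 1.012 + 0.377 + 0.34 + 0.156 + 0.117 = 2.471
Σ x·lx·mx = 6.466; T = 6.466/2.471 = 2.61675…
r ≈ ln(R0)/T = ln(2.471)/2.61675… = 0.3457… → 0.346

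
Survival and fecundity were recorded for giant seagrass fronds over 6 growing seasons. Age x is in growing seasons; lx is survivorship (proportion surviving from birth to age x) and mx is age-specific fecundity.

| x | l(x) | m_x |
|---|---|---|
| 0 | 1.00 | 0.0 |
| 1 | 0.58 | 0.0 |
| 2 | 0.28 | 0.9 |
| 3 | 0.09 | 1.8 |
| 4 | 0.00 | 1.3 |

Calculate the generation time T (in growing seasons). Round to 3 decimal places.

lx·mx: 0, 0, 0.252, 0.162, 0 → R0 = 0.414
x·lx·mx: 0, 0, 0.504, 0.486, 0 → Σ = 0.99
T = 0.99 / 0.414 = 2.391304… → 2.391

2.391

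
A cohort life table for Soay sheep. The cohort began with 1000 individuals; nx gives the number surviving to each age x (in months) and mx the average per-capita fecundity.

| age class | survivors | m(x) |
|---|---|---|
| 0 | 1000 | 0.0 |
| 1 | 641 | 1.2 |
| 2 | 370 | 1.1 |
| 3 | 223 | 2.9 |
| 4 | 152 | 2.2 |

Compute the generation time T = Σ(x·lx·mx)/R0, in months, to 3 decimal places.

lx = nx/n0 = nx/1000: 1, 0.641, 0.37, 0.223, 0.152
lx·mx: 0, 0.7692, 0.407, 0.6467, 0.3344 → R0 = 2.1573
x·lx·mx: 0, 0.7692, 0.814, 1.9401, 1.3376 → Σ = 4.8609
T = 4.8609 / 2.1573 = 2.253233… → 2.253

2.253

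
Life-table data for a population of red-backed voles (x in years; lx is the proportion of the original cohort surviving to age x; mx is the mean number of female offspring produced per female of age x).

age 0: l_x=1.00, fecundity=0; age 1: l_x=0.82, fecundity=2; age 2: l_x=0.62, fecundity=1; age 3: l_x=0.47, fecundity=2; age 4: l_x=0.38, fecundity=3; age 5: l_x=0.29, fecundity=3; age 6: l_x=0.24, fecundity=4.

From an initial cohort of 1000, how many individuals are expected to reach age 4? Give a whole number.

Expected survivors = N0 · l_4 = 1000 × 0.38 = 380 → 380

380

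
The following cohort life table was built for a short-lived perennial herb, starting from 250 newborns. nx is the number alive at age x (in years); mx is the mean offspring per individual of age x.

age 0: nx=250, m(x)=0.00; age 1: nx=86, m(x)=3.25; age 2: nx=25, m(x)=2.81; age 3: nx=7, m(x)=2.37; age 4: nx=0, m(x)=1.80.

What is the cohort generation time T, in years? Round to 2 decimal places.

lx = nx/n0 = nx/250: 1, 0.344, 0.1, 0.028, 0
lx·mx: 0, 1.118, 0.281, 0.06636, 0 → R0 = 1.46536
x·lx·mx: 0, 1.118, 0.562, 0.19908, 0 → Σ = 1.87908
T = 1.87908 / 1.46536 = 1.282333… → 1.28

1.28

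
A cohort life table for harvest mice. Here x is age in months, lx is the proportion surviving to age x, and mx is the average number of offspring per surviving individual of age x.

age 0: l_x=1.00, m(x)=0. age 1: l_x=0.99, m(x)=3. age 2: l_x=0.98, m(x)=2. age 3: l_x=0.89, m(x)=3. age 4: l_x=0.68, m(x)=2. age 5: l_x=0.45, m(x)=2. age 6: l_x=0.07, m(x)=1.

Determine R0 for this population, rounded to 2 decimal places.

lx·mx by age: 0, 2.97, 1.96, 2.67, 1.36, 0.9, 0.07
R0 = Σ lx·mx = 9.93 → 9.93

9.93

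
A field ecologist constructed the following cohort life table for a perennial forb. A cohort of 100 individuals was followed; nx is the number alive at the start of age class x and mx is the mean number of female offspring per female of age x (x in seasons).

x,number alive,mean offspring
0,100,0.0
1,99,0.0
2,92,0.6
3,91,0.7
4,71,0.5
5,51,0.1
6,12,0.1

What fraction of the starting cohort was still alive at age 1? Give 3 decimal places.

0.990

l_1 = n_1/n_0 = 99/100 = 0.99 → 0.990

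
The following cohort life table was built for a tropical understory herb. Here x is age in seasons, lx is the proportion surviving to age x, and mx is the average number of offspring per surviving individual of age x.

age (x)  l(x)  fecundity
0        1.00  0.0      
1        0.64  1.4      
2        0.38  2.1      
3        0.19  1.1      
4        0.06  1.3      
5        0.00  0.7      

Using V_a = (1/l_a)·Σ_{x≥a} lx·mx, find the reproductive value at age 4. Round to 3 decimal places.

lx·mx for x ≥ 4: 0.078, 0 → sum = 0.078
V_4 = 0.078 / l_4 = 0.078 / 0.06 = 1.3 → 1.300

1.300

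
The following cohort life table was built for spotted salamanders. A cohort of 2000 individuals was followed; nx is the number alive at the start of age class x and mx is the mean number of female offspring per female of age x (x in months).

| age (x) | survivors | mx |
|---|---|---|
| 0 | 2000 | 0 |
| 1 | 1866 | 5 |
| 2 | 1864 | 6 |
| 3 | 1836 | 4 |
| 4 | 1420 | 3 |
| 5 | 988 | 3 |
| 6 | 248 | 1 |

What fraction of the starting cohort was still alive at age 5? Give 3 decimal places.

0.494

l_5 = n_5/n_0 = 988/2000 = 0.494 → 0.494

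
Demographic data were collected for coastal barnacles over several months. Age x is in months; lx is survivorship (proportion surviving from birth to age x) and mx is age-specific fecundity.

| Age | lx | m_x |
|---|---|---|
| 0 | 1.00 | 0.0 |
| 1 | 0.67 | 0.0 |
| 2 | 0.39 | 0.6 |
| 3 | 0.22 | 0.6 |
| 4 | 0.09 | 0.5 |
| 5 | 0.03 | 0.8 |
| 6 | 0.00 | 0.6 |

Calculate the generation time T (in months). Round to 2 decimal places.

lx·mx: 0, 0, 0.234, 0.132, 0.045, 0.024, 0 → R0 = 0.435
x·lx·mx: 0, 0, 0.468, 0.396, 0.18, 0.12, 0 → Σ = 1.164
T = 1.164 / 0.435 = 2.675862… → 2.68

2.68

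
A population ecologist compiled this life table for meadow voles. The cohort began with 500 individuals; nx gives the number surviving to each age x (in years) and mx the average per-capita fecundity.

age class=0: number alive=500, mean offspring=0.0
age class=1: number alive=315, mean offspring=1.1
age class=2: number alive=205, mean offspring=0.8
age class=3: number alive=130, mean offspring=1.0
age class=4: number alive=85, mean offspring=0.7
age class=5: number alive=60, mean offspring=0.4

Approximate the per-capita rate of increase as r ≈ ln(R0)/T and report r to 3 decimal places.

0.188

lx = nx/n0 = nx/500: 1, 0.63, 0.41, 0.26, 0.17, 0.12
R0 = Σ lx·mx = 0 + 0.693 + 0.328 + 0.26 + 0.119 + 0.048 = 1.448
Σ x·lx·mx = 2.845; T = 2.845/1.448 = 1.96478…
r ≈ ln(R0)/T = ln(1.448)/1.96478… = 0.18841… → 0.188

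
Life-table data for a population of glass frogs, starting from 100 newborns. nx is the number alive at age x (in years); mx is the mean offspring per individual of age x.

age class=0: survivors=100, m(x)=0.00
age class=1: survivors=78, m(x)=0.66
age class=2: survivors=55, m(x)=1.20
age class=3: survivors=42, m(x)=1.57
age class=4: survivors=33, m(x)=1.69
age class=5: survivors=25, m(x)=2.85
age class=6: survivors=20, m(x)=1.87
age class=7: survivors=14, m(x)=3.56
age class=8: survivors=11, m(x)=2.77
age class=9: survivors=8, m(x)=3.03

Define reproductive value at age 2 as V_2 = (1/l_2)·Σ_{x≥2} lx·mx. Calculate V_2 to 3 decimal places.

7.289

lx = nx/n0 = nx/100: 1, 0.78, 0.55, 0.42, 0.33, 0.25, 0.2, 0.14, 0.11, 0.08
lx·mx for x ≥ 2: 0.66, 0.6594, 0.5577, 0.7125, 0.374, 0.4984, 0.3047, 0.2424 → sum = 4.0091
V_2 = 4.0091 / l_2 = 4.0091 / 0.55 = 7.289273… → 7.289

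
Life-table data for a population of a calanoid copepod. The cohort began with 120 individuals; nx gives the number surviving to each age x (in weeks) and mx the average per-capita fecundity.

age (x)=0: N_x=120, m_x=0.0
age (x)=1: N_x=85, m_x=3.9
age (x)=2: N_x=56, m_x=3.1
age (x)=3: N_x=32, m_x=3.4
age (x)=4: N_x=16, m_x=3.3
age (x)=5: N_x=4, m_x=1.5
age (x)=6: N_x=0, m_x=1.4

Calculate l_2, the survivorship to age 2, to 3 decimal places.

l_2 = n_2/n_0 = 56/120 = 0.466667… → 0.467

0.467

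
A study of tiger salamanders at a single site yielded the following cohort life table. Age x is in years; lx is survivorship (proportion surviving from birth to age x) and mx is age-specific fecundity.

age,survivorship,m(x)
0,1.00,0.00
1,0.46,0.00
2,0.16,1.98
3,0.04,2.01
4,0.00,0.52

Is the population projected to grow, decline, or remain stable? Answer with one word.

R0 = Σ lx·mx = 0 + 0 + 0.3168 + 0.0804 + 0 = 0.3972
R0 < 1, so the population is declining.

declining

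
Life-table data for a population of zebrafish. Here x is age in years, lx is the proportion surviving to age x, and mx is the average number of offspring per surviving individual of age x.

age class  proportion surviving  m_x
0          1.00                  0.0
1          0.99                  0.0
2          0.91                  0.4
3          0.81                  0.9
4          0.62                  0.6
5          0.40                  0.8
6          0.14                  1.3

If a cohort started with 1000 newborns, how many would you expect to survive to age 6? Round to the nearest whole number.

140

Expected survivors = N0 · l_6 = 1000 × 0.14 = 140 → 140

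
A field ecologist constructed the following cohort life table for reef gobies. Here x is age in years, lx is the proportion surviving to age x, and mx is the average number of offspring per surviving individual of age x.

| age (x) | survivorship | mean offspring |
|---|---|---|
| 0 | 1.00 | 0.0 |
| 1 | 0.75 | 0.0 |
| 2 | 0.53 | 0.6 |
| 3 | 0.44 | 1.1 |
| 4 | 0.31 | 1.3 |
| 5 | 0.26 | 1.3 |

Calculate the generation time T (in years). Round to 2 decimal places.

lx·mx: 0, 0, 0.318, 0.484, 0.403, 0.338 → R0 = 1.543
x·lx·mx: 0, 0, 0.636, 1.452, 1.612, 1.69 → Σ = 5.39
T = 5.39 / 1.543 = 3.493195… → 3.49

3.49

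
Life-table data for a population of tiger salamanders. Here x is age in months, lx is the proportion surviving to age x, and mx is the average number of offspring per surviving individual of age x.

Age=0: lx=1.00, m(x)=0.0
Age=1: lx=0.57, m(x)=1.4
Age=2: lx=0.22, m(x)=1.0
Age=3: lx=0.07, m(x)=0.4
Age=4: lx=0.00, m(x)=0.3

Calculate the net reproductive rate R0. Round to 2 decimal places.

1.05

lx·mx by age: 0, 0.798, 0.22, 0.028, 0
R0 = Σ lx·mx = 1.046 → 1.05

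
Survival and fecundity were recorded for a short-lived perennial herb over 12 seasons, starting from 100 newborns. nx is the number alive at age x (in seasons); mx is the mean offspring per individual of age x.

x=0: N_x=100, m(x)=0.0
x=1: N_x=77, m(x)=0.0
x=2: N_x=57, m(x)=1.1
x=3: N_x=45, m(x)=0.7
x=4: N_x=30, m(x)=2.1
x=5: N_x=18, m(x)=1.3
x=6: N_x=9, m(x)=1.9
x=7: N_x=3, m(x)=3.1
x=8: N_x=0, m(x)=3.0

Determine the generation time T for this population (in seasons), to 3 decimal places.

3.655

lx = nx/n0 = nx/100: 1, 0.77, 0.57, 0.45, 0.3, 0.18, 0.09, 0.03, 0
lx·mx: 0, 0, 0.627, 0.315, 0.63, 0.234, 0.171, 0.093, 0 → R0 = 2.07
x·lx·mx: 0, 0, 1.254, 0.945, 2.52, 1.17, 1.026, 0.651, 0 → Σ = 7.566
T = 7.566 / 2.07 = 3.655072… → 3.655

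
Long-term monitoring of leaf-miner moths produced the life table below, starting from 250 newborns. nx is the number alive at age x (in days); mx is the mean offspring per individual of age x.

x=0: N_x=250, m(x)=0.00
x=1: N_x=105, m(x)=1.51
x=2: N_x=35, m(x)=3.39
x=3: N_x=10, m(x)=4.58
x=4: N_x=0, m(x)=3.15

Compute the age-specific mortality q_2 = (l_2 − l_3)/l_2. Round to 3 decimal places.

lx = nx/n0 = nx/250: 1, 0.42, 0.14, 0.04, 0
q_2 = (l_2 − l_3) / l_2 = (0.14 − 0.04) / 0.14
     = 0.1 / 0.14 = 0.714286… → 0.714

0.714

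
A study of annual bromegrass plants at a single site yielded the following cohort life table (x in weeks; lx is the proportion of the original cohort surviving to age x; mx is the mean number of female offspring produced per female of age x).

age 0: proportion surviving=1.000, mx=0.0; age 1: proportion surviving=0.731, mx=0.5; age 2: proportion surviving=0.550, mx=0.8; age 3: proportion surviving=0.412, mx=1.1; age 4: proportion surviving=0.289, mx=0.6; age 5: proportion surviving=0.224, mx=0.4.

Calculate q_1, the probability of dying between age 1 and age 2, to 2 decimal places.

0.25

q_1 = (l_1 − l_2) / l_1 = (0.731 − 0.55) / 0.731
     = 0.181 / 0.731 = 0.247606… → 0.25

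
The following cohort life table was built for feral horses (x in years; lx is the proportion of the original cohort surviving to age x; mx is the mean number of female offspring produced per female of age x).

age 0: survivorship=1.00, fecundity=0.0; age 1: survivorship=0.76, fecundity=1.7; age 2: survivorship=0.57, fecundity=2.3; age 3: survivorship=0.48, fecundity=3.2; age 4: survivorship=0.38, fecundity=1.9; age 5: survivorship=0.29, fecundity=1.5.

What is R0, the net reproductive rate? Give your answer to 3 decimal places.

lx·mx by age: 0, 1.292, 1.311, 1.536, 0.722, 0.435
R0 = Σ lx·mx = 5.296 → 5.296

5.296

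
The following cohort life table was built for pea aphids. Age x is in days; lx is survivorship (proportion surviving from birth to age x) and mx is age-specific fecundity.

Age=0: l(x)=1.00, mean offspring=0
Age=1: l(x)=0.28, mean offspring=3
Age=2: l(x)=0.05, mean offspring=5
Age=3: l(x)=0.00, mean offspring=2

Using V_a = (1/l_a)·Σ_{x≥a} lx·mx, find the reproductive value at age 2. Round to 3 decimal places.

lx·mx for x ≥ 2: 0.25, 0 → sum = 0.25
V_2 = 0.25 / l_2 = 0.25 / 0.05 = 5 → 5.000

5.000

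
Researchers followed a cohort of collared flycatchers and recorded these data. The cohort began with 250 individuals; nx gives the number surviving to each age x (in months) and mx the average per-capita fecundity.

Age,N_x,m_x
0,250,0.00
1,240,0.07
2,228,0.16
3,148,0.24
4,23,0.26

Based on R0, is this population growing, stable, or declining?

lx = nx/n0 = nx/250: 1, 0.96, 0.912, 0.592, 0.092
R0 = Σ lx·mx = 0 + 0.0672 + 0.14592 + 0.14208 + 0.02392 = 0.37912
R0 < 1, so the population is declining.

declining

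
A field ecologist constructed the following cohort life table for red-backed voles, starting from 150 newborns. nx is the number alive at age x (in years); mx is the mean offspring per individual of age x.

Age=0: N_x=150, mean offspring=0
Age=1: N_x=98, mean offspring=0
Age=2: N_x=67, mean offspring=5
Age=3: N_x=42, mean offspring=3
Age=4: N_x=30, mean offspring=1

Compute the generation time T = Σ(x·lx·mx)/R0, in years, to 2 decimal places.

lx = nx/n0 = nx/150: 1, 0.65333…, 0.44667…, 0.28, 0.2
lx·mx: 0, 0, 2.233333…, 0.84, 0.2 → R0 = 3.273333…
x·lx·mx: 0, 0, 4.466667…, 2.52, 0.8 → Σ = 7.786667…
T = 7.786667… / 3.273333… = 2.378819… → 2.38

2.38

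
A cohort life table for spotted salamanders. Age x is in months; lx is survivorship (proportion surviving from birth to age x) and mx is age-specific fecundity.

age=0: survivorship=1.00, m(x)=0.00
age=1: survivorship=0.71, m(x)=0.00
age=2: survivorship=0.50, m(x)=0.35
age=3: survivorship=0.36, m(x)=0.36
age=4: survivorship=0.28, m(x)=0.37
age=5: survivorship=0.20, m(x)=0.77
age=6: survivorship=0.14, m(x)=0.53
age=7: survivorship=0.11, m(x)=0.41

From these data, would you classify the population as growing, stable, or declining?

R0 = Σ lx·mx = 0 + 0 + 0.175 + 0.1296 + 0.1036 + 0.154 + 0.0742 + 0.0451 = 0.6815
R0 < 1, so the population is declining.

declining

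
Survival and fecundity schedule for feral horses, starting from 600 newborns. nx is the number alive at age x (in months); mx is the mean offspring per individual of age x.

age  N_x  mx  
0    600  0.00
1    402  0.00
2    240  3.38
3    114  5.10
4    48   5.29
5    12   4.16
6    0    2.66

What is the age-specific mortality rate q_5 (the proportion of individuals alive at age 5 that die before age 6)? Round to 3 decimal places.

1.000

lx = nx/n0 = nx/600: 1, 0.67, 0.4, 0.19, 0.08, 0.02, 0
q_5 = (l_5 − l_6) / l_5 = (0.02 − 0) / 0.02
     = 0.02 / 0.02 = 1 → 1.000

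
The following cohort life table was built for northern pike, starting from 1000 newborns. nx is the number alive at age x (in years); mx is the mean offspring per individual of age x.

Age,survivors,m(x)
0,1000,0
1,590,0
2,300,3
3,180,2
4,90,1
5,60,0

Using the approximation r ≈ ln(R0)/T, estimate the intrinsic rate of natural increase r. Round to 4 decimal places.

0.1250

lx = nx/n0 = nx/1000: 1, 0.59, 0.3, 0.18, 0.09, 0.06
R0 = Σ lx·mx = 0 + 0 + 0.9 + 0.36 + 0.09 + 0 = 1.35
Σ x·lx·mx = 3.24; T = 3.24/1.35 = 2.4
r ≈ ln(R0)/T = ln(1.35)/2.4 = 0.125044… → 0.1250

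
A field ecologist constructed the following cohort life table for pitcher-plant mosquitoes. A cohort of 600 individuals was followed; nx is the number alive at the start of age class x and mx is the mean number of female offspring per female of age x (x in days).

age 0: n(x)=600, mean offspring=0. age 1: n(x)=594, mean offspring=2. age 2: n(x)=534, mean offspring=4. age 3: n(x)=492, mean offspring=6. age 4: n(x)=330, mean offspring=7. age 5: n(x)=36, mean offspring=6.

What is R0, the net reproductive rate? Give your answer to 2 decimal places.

14.67

lx = nx/n0 = nx/600: 1, 0.99, 0.89, 0.82, 0.55, 0.06
lx·mx by age: 0, 1.98, 3.56, 4.92, 3.85, 0.36
R0 = Σ lx·mx = 14.67 → 14.67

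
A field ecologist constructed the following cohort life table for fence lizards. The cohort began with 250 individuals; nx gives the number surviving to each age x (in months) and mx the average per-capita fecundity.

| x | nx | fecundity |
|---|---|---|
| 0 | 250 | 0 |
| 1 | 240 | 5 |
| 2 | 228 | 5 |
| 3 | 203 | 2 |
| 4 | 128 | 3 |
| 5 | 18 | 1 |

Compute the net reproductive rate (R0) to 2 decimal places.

12.59

lx = nx/n0 = nx/250: 1, 0.96, 0.912, 0.812, 0.512, 0.072
lx·mx by age: 0, 4.8, 4.56, 1.624, 1.536, 0.072
R0 = Σ lx·mx = 12.592 → 12.59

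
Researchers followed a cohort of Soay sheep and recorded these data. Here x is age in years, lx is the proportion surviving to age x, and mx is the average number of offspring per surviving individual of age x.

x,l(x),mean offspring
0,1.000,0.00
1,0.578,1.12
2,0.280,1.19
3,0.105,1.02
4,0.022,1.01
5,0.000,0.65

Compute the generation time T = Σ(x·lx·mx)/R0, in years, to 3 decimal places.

1.553

lx·mx: 0, 0.64736, 0.3332, 0.1071, 0.02222, 0 → R0 = 1.10988
x·lx·mx: 0, 0.64736, 0.6664, 0.3213, 0.08888, 0 → Σ = 1.72394
T = 1.72394 / 1.10988 = 1.553267… → 1.553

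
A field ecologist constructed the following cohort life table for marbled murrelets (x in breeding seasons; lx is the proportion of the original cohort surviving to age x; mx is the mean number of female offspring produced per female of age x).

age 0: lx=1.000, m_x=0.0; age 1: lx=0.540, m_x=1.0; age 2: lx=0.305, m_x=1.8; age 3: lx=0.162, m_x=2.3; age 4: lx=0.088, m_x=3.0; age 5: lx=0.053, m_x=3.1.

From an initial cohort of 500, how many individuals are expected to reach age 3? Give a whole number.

81

Expected survivors = N0 · l_3 = 500 × 0.162 = 81 → 81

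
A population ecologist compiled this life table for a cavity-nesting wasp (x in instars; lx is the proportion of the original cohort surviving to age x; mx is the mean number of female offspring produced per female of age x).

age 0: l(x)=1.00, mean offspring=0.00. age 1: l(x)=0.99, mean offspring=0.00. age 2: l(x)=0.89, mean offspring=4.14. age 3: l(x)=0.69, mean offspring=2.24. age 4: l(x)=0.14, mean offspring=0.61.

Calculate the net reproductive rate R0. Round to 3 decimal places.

lx·mx by age: 0, 0, 3.6846, 1.5456, 0.0854
R0 = Σ lx·mx = 5.3156 → 5.316

5.316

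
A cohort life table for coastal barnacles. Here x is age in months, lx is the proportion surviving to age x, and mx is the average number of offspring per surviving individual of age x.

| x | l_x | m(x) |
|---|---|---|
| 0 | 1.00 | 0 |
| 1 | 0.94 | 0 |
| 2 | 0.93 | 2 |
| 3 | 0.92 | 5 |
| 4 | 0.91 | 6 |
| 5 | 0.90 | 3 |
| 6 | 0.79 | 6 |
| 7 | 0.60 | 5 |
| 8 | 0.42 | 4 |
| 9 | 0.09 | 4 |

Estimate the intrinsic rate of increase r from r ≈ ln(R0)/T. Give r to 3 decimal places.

0.655

R0 = Σ lx·mx = 0 + 0 + 1.86 + 4.6 + 5.46 + 2.7 + 4.74 + 3 + 1.68 + 0.36 = 24.4
Σ x·lx·mx = 118.98; T = 118.98/24.4 = 4.87623…
r ≈ ln(R0)/T = ln(24.4)/4.87623… = 0.65513… → 0.655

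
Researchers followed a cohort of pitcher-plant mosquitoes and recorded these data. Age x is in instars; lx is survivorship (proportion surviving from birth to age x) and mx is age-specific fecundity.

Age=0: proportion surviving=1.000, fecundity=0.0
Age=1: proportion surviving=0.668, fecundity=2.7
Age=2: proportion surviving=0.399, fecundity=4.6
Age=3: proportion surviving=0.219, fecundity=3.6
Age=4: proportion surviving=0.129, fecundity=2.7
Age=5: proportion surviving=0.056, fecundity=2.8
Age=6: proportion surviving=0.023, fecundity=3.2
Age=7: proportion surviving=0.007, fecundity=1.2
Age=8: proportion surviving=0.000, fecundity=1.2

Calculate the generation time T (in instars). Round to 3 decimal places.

2.097

lx·mx: 0, 1.8036, 1.8354, 0.7884, 0.3483, 0.1568, 0.0736, 0.0084, 0 → R0 = 5.0145
x·lx·mx: 0, 1.8036, 3.6708, 2.3652, 1.3932, 0.784, 0.4416, 0.0588, 0 → Σ = 10.5172
T = 10.5172 / 5.0145 = 2.097358… → 2.097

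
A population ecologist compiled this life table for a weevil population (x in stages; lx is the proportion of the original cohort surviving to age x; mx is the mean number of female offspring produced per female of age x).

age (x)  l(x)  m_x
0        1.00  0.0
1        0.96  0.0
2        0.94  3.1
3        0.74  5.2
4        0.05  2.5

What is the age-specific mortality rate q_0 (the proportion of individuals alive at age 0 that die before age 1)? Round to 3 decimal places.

q_0 = (l_0 − l_1) / l_0 = (1 − 0.96) / 1
     = 0.04 / 1 = 0.04 → 0.040

0.040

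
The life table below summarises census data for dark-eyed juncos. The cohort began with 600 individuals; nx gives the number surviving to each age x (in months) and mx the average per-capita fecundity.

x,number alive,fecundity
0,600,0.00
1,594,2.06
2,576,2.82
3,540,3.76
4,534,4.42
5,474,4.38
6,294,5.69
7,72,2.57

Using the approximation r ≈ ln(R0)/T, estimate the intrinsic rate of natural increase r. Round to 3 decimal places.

0.783

lx = nx/n0 = nx/600: 1, 0.99, 0.96, 0.9, 0.89, 0.79, 0.49, 0.12
R0 = Σ lx·mx = 0 + 2.0394 + 2.7072 + 3.384 + 3.9338 + 3.4602 + 2.7881 + 0.3084 = 18.6211
Σ x·lx·mx = 69.5294; T = 69.5294/18.6211 = 3.7339…
r ≈ ln(R0)/T = ln(18.6211)/3.7339… = 0.78317… → 0.783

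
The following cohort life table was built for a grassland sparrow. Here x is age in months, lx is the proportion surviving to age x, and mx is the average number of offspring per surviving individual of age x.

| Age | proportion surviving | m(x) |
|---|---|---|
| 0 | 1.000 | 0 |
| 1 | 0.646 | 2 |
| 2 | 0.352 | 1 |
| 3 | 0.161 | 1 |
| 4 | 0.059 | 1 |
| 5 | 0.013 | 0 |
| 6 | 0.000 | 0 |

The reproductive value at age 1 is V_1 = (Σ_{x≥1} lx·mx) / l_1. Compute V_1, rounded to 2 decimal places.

lx·mx for x ≥ 1: 1.292, 0.352, 0.161, 0.059, 0, 0 → sum = 1.864
V_1 = 1.864 / l_1 = 1.864 / 0.646 = 2.885449… → 2.89

2.89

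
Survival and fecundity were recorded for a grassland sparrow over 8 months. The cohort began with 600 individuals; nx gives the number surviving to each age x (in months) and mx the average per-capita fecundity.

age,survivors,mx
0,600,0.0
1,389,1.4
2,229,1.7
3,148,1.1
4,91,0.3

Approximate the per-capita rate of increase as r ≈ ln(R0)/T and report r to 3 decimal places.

lx = nx/n0 = nx/600: 1, 0.64833…, 0.38167…, 0.24667…, 0.15167…
R0 = Σ lx·mx = 0 + 0.90767… + 0.64883… + 0.27133… + 0.0455… = 1.873333…
Σ x·lx·mx = 3.201333…; T = 3.201333…/1.873333… = 1.7089…
r ≈ ln(R0)/T = ln(1.873333…)/1.7089… = 0.36732… → 0.367

0.367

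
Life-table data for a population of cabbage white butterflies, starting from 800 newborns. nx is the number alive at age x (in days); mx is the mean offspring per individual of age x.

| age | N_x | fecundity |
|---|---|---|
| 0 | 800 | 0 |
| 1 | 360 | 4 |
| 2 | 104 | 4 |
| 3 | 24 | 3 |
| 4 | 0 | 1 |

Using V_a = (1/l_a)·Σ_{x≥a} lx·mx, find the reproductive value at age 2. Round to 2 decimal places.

4.69

lx = nx/n0 = nx/800: 1, 0.45, 0.13, 0.03, 0
lx·mx for x ≥ 2: 0.52, 0.09, 0 → sum = 0.61
V_2 = 0.61 / l_2 = 0.61 / 0.13 = 4.692308… → 4.69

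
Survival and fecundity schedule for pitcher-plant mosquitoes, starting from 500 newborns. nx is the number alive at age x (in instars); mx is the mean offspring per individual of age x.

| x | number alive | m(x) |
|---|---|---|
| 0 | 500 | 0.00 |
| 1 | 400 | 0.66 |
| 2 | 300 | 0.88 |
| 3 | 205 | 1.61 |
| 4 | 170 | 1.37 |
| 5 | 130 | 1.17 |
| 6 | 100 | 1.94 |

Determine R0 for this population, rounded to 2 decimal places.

2.87

lx = nx/n0 = nx/500: 1, 0.8, 0.6, 0.41, 0.34, 0.26, 0.2
lx·mx by age: 0, 0.528, 0.528, 0.6601, 0.4658, 0.3042, 0.388
R0 = Σ lx·mx = 2.8741 → 2.87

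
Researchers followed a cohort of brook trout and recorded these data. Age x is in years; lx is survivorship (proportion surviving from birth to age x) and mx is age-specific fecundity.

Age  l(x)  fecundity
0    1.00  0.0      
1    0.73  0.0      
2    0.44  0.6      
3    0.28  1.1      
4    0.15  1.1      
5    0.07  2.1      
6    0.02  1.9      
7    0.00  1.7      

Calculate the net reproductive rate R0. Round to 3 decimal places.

lx·mx by age: 0, 0, 0.264, 0.308, 0.165, 0.147, 0.038, 0
R0 = Σ lx·mx = 0.922 → 0.922

0.922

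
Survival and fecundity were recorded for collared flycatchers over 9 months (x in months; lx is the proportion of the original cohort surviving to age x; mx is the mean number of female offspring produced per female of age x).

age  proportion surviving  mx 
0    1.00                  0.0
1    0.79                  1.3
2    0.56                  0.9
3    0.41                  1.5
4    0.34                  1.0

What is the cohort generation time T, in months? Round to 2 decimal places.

2.11

lx·mx: 0, 1.027, 0.504, 0.615, 0.34 → R0 = 2.486
x·lx·mx: 0, 1.027, 1.008, 1.845, 1.36 → Σ = 5.24
T = 5.24 / 2.486 = 2.107804… → 2.11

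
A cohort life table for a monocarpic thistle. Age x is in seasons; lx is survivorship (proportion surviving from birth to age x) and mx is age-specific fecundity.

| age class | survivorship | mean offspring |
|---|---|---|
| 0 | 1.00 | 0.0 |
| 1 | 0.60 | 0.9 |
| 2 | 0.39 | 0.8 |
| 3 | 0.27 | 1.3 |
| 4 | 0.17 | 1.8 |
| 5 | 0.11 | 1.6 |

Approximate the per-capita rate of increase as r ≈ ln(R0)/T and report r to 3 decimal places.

R0 = Σ lx·mx = 0 + 0.54 + 0.312 + 0.351 + 0.306 + 0.176 = 1.685
Σ x·lx·mx = 4.321; T = 4.321/1.685 = 2.56439…
r ≈ ln(R0)/T = ln(1.685)/2.56439… = 0.20347… → 0.203

0.203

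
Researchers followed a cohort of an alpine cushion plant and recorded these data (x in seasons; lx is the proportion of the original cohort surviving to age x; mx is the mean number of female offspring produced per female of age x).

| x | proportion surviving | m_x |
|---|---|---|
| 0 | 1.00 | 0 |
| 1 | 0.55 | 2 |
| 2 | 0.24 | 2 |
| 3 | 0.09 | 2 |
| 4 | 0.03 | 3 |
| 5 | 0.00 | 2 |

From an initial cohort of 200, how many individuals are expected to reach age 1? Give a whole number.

Expected survivors = N0 · l_1 = 200 × 0.55 = 110 → 110

110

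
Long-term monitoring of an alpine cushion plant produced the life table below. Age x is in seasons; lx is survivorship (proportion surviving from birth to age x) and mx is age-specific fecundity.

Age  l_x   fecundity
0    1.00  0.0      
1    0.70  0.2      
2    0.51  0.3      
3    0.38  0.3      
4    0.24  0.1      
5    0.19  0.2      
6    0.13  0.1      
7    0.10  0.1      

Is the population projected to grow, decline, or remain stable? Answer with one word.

R0 = Σ lx·mx = 0 + 0.14 + 0.153 + 0.114 + 0.024 + 0.038 + 0.013 + 0.01 = 0.492
R0 < 1, so the population is declining.

declining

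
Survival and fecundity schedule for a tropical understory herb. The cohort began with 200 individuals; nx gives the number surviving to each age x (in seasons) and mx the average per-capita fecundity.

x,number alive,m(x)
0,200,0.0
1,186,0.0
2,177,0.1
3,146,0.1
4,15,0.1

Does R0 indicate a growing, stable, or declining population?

declining

lx = nx/n0 = nx/200: 1, 0.93, 0.885, 0.73, 0.075
R0 = Σ lx·mx = 0 + 0 + 0.0885 + 0.073 + 0.0075 = 0.169
R0 < 1, so the population is declining.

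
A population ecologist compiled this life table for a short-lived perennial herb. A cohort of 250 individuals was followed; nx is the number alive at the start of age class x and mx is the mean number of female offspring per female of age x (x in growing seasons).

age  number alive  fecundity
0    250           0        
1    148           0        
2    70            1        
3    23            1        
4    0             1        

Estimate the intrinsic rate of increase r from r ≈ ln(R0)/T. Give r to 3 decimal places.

-0.440

lx = nx/n0 = nx/250: 1, 0.592, 0.28, 0.092, 0
R0 = Σ lx·mx = 0 + 0 + 0.28 + 0.092 + 0 = 0.372
Σ x·lx·mx = 0.836; T = 0.836/0.372 = 2.24731…
r ≈ ln(R0)/T = ln(0.372)/2.24731… = -0.44002… → -0.440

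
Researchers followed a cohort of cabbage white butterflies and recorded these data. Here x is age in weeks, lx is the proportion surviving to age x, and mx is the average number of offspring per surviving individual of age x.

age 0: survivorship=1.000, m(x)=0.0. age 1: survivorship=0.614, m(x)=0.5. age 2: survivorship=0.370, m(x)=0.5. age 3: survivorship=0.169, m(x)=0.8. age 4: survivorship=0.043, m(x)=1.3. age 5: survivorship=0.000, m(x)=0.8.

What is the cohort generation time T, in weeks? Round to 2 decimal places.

lx·mx: 0, 0.307, 0.185, 0.1352, 0.0559, 0 → R0 = 0.6831
x·lx·mx: 0, 0.307, 0.37, 0.4056, 0.2236, 0 → Σ = 1.3062
T = 1.3062 / 0.6831 = 1.912165… → 1.91

1.91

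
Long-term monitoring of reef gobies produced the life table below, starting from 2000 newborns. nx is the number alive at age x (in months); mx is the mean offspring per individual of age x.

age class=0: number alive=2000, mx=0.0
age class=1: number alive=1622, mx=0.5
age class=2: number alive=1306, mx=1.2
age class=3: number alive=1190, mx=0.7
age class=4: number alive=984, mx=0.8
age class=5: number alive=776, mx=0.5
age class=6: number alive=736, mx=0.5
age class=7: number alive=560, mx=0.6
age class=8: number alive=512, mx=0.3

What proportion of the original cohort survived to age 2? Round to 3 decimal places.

0.653

l_2 = n_2/n_0 = 1306/2000 = 0.653 → 0.653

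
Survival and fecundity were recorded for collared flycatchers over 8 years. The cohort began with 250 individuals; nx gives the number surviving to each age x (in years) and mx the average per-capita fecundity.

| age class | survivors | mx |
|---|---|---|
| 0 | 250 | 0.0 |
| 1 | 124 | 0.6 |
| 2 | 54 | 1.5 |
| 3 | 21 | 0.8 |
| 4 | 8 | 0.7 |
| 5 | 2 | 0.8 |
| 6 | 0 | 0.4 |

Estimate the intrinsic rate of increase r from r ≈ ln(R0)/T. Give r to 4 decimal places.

-0.1877

lx = nx/n0 = nx/250: 1, 0.496, 0.216, 0.084, 0.032, 0.008, 0
R0 = Σ lx·mx = 0 + 0.2976 + 0.324 + 0.0672 + 0.0224 + 0.0064 + 0 = 0.7176
Σ x·lx·mx = 1.2688; T = 1.2688/0.7176 = 1.76812…
r ≈ ln(R0)/T = ln(0.7176)/1.76812… = -0.187682… → -0.1877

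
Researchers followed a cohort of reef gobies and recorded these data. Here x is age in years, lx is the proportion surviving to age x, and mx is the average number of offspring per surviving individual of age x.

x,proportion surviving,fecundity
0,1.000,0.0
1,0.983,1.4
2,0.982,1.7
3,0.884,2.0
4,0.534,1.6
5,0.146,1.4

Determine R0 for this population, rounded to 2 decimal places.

5.87

lx·mx by age: 0, 1.3762, 1.6694, 1.768, 0.8544, 0.2044
R0 = Σ lx·mx = 5.8724 → 5.87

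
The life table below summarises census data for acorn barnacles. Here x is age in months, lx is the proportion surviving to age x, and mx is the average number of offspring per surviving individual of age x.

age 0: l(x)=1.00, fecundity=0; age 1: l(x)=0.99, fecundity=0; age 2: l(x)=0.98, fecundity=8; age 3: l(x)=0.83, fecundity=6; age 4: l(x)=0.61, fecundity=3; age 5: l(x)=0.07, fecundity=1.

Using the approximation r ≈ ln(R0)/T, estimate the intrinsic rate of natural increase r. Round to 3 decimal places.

R0 = Σ lx·mx = 0 + 0 + 7.84 + 4.98 + 1.83 + 0.07 = 14.72
Σ x·lx·mx = 38.29; T = 38.29/14.72 = 2.60122…
r ≈ ln(R0)/T = ln(14.72)/2.60122… = 1.03382… → 1.034

1.034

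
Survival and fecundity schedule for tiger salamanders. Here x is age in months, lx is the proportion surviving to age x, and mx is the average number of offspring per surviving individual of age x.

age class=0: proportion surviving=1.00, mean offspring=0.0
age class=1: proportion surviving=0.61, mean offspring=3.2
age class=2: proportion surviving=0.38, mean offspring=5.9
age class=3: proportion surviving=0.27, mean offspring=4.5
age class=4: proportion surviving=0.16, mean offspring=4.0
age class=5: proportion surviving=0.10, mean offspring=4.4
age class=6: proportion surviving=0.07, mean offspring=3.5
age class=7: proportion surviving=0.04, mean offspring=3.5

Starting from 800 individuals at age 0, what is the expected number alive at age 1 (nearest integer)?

488

Expected survivors = N0 · l_1 = 800 × 0.61 = 488 → 488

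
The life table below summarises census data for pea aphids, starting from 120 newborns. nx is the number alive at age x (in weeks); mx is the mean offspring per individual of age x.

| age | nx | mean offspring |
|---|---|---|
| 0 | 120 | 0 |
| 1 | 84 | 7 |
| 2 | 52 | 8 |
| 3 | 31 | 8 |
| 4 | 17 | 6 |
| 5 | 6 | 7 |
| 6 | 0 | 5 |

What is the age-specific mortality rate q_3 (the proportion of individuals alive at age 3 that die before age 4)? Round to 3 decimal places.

lx = nx/n0 = nx/120: 1, 0.7, 0.43333…, 0.25833…, 0.14167…, 0.05, 0
q_3 = (l_3 − l_4) / l_3 = (0.258333… − 0.141667…) / 0.258333…
     = 0.116667… / 0.258333… = 0.451613… → 0.452

0.452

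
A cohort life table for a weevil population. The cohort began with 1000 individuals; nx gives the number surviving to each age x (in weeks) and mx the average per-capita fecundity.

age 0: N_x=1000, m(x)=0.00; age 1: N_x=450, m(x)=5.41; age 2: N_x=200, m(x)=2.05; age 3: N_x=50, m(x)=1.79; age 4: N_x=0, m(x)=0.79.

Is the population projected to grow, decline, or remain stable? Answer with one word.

growing

lx = nx/n0 = nx/1000: 1, 0.45, 0.2, 0.05, 0
R0 = Σ lx·mx = 0 + 2.4345 + 0.41 + 0.0895 + 0 = 2.934
R0 > 1, so the population is growing.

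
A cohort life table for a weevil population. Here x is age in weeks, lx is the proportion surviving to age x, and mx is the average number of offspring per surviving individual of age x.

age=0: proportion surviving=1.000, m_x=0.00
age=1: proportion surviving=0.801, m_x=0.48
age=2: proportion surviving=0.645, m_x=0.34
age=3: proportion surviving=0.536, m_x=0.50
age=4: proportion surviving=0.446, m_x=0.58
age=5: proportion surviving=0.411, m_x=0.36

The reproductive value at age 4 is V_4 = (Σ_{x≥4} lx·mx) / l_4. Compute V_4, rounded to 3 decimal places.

0.912

lx·mx for x ≥ 4: 0.25868, 0.14796 → sum = 0.40664
V_4 = 0.40664 / l_4 = 0.40664 / 0.446 = 0.911749… → 0.912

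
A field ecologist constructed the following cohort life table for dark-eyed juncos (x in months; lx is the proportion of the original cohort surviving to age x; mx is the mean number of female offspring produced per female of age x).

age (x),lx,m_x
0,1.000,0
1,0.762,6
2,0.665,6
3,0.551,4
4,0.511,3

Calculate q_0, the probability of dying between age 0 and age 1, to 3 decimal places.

q_0 = (l_0 − l_1) / l_0 = (1 − 0.762) / 1
     = 0.238 / 1 = 0.238 → 0.238

0.238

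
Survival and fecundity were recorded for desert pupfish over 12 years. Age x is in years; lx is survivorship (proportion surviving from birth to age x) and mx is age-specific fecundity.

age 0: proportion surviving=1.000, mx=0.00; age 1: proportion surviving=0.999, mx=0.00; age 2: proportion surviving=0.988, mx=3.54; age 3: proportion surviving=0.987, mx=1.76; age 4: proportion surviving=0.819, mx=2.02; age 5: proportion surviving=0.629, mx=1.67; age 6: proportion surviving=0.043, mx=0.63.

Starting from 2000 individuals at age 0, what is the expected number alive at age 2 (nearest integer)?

1976

Expected survivors = N0 · l_2 = 2000 × 0.988 = 1976 → 1976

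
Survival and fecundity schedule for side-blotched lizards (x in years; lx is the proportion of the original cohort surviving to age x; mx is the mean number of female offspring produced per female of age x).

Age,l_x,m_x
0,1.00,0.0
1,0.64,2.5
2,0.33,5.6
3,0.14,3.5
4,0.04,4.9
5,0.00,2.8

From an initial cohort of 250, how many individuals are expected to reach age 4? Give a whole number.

10

Expected survivors = N0 · l_4 = 250 × 0.04 = 10 → 10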